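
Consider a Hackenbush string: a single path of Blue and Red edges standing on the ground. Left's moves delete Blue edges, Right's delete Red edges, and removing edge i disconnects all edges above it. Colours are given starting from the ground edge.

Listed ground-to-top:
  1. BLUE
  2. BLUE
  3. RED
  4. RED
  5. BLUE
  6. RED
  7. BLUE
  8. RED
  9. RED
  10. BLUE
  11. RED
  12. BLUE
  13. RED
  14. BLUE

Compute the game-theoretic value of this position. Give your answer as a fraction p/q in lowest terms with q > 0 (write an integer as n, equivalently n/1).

Recurse on prefixes of the 14-edge string BLUE BLUE RED RED BLUE RED BLUE RED RED BLUE RED BLUE RED BLUE:
step 1: add BLUE to get B; options L={ 0 } R={ ∅ } so 1
step 2: add BLUE to get BB; options L={ 0,1 } R={ ∅ } so 2
step 3: add RED to get BBR; options L={ 0,1 } R={ 2 } so 3/2
step 4: add RED to get BBRR; options L={ 0,1 } R={ 3/2,2 } so 5/4
step 5: add BLUE to get BBRRB; options L={ 0,1,5/4 } R={ 3/2,2 } so 11/8
step 6: add RED to get BBRRBR; options L={ 0,1,5/4 } R={ 11/8,3/2,2 } so 21/16
step 7: add BLUE to get BBRRBRB; options L={ 0,1,5/4,21/16 } R={ 11/8,3/2,2 } so 43/32
step 8: add RED to get BBRRBRBR; options L={ 0,1,5/4,21/16 } R={ 43/32,11/8,3/2,2 } so 85/64
step 9: add RED to get BBRRBRBRR; options L={ 0,1,5/4,21/16 } R={ 85/64,43/32,11/8,3/2,2 } so 169/128
step 10: add BLUE to get BBRRBRBRRB; options L={ 0,1,5/4,21/16,169/128 } R={ 85/64,43/32,11/8,3/2,2 } so 339/256
step 11: add RED to get BBRRBRBRRBR; options L={ 0,1,5/4,21/16,169/128 } R={ 339/256,85/64,43/32,11/8,3/2,2 } so 677/512
step 12: add BLUE to get BBRRBRBRRBRB; options L={ 0,1,5/4,21/16,169/128,677/512 } R={ 339/256,85/64,43/32,11/8,3/2,2 } so 1355/1024
step 13: add RED to get BBRRBRBRRBRBR; options L={ 0,1,5/4,21/16,169/128,677/512 } R={ 1355/1024,339/256,85/64,43/32,11/8,3/2,2 } so 2709/2048
step 14: add BLUE to get BBRRBRBRRBRBRB; options L={ 0,1,5/4,21/16,169/128,677/512,2709/2048 } R={ 1355/1024,339/256,85/64,43/32,11/8,3/2,2 } so 5419/4096

5419/4096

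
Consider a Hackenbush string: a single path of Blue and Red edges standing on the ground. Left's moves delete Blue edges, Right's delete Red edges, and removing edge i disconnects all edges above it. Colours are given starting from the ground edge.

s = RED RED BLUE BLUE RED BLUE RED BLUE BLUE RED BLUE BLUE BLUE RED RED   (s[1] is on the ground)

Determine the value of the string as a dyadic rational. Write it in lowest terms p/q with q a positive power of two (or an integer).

-10823/8192

v_1 [R]  L=[—]  R=[0]  gives -1
v_2 [RR]  L=[—]  R=[-1 0]  gives -2
v_3 [RRB]  L=[-2]  R=[-1 0]  gives -3/2
v_4 [RRBB]  L=[-2 -3/2]  R=[-1 0]  gives -5/4
v_5 [RRBBR]  L=[-2 -3/2]  R=[-5/4 -1 0]  gives -11/8
v_6 [RRBBRB]  L=[-2 -3/2 -11/8]  R=[-5/4 -1 0]  gives -21/16
v_7 [RRBBRBR]  L=[-2 -3/2 -11/8]  R=[-21/16 -5/4 -1 0]  gives -43/32
v_8 [RRBBRBRB]  L=[-2 -3/2 -11/8 -43/32]  R=[-21/16 -5/4 -1 0]  gives -85/64
v_9 [RRBBRBRBB]  L=[-2 -3/2 -11/8 -43/32 -85/64]  R=[-21/16 -5/4 -1 0]  gives -169/128
v_10 [RRBBRBRBBR]  L=[-2 -3/2 -11/8 -43/32 -85/64]  R=[-169/128 -21/16 -5/4 -1 0]  gives -339/256
v_11 [RRBBRBRBBRB]  L=[-2 -3/2 -11/8 -43/32 -85/64 -339/256]  R=[-169/128 -21/16 -5/4 -1 0]  gives -677/512
v_12 [RRBBRBRBBRBB]  L=[-2 -3/2 -11/8 -43/32 -85/64 -339/256 -677/512]  R=[-169/128 -21/16 -5/4 -1 0]  gives -1353/1024
v_13 [RRBBRBRBBRBBB]  L=[-2 -3/2 -11/8 -43/32 -85/64 -339/256 -677/512 -1353/1024]  R=[-169/128 -21/16 -5/4 -1 0]  gives -2705/2048
v_14 [RRBBRBRBBRBBBR]  L=[-2 -3/2 -11/8 -43/32 -85/64 -339/256 -677/512 -1353/1024]  R=[-2705/2048 -169/128 -21/16 -5/4 -1 0]  gives -5411/4096
v_15 [RRBBRBRBBRBBBRR]  L=[-2 -3/2 -11/8 -43/32 -85/64 -339/256 -677/512 -1353/1024]  R=[-5411/4096 -2705/2048 -169/128 -21/16 -5/4 -1 0]  gives -10823/8192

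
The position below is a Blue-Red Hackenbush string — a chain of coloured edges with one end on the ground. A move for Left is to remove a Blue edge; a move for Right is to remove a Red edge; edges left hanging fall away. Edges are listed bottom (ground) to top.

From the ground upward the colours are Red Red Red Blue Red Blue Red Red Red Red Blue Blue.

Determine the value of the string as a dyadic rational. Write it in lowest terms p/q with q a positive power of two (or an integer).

Prefix values for Red Red Red Blue Red Blue Red Red Red Red Blue Blue via {L|R} + simplicity:
R: Left { · }, Right { 0 } -> simplest -1
RR: Left { · }, Right { -1,0 } -> simplest -2
RRR: Left { · }, Right { -2,-1,0 } -> simplest -3
RRRB: Left { -3 }, Right { -2,-1,0 } -> simplest -5/2
RRRBR: Left { -3 }, Right { -5/2,-2,-1,0 } -> simplest -11/4
RRRBRB: Left { -3,-11/4 }, Right { -5/2,-2,-1,0 } -> simplest -21/8
RRRBRBR: Left { -3,-11/4 }, Right { -21/8,-5/2,-2,-1,0 } -> simplest -43/16
RRRBRBRR: Left { -3,-11/4 }, Right { -43/16,-21/8,-5/2,-2,-1,0 } -> simplest -87/32
RRRBRBRRR: Left { -3,-11/4 }, Right { -87/32,-43/16,-21/8,-5/2,-2,-1,0 } -> simplest -175/64
RRRBRBRRRR: Left { -3,-11/4 }, Right { -175/64,-87/32,-43/16,-21/8,-5/2,-2,-1,0 } -> simplest -351/128
RRRBRBRRRRB: Left { -3,-11/4,-351/128 }, Right { -175/64,-87/32,-43/16,-21/8,-5/2,-2,-1,0 } -> simplest -701/256
RRRBRBRRRRBB: Left { -3,-11/4,-351/128,-701/256 }, Right { -175/64,-87/32,-43/16,-21/8,-5/2,-2,-1,0 } -> simplest -1401/512

-1401/512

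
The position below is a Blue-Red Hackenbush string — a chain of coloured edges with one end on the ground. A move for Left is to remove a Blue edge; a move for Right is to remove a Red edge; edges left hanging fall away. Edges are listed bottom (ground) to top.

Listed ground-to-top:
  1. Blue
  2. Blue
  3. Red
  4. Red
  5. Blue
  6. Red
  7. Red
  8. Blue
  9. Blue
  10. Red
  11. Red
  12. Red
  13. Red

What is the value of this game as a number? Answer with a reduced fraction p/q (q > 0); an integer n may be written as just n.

Build g(s[:k]) for k = 1..13, string s = Blue Blue Red Red Blue Red Red Blue Blue Red Red Red Red.
1 of 13 · B · max L 0 · min R +∞ → 1
2 of 13 · BB · max L 1 · min R +∞ → 2
3 of 13 · BBR · max L 1 · min R 2 → 3/2
4 of 13 · BBRR · max L 1 · min R 3/2 → 5/4
5 of 13 · BBRRB · max L 5/4 · min R 3/2 → 11/8
6 of 13 · BBRRBR · max L 5/4 · min R 11/8 → 21/16
7 of 13 · BBRRBRR · max L 5/4 · min R 21/16 → 41/32
8 of 13 · BBRRBRRB · max L 41/32 · min R 21/16 → 83/64
9 of 13 · BBRRBRRBB · max L 83/64 · min R 21/16 → 167/128
10 of 13 · BBRRBRRBBR · max L 83/64 · min R 167/128 → 333/256
11 of 13 · BBRRBRRBBRR · max L 83/64 · min R 333/256 → 665/512
12 of 13 · BBRRBRRBBRRR · max L 83/64 · min R 665/512 → 1329/1024
13 of 13 · BBRRBRRBBRRRR · max L 83/64 · min R 1329/1024 → 2657/2048

2657/2048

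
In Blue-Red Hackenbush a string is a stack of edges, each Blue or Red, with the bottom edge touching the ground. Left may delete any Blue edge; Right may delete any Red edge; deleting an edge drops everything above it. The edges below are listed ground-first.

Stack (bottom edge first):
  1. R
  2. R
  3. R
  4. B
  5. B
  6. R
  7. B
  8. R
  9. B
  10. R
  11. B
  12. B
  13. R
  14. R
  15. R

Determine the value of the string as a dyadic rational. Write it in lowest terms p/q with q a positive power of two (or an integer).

Recurse on prefixes of the 15-edge string R R R B B R B R B R B B R R R:
val_1 [R]  L=[none]  R=[0]  ⇒ -1
val_2 [RR]  L=[none]  R=[-1; 0]  ⇒ -2
val_3 [RRR]  L=[none]  R=[-2; -1; 0]  ⇒ -3
val_4 [RRRB]  L=[-3]  R=[-2; -1; 0]  ⇒ -5/2
val_5 [RRRBB]  L=[-3; -5/2]  R=[-2; -1; 0]  ⇒ -9/4
val_6 [RRRBBR]  L=[-3; -5/2]  R=[-9/4; -2; -1; 0]  ⇒ -19/8
val_7 [RRRBBRB]  L=[-3; -5/2; -19/8]  R=[-9/4; -2; -1; 0]  ⇒ -37/16
val_8 [RRRBBRBR]  L=[-3; -5/2; -19/8]  R=[-37/16; -9/4; -2; -1; 0]  ⇒ -75/32
val_9 [RRRBBRBRB]  L=[-3; -5/2; -19/8; -75/32]  R=[-37/16; -9/4; -2; -1; 0]  ⇒ -149/64
val_10 [RRRBBRBRBR]  L=[-3; -5/2; -19/8; -75/32]  R=[-149/64; -37/16; -9/4; -2; -1; 0]  ⇒ -299/128
val_11 [RRRBBRBRBRB]  L=[-3; -5/2; -19/8; -75/32; -299/128]  R=[-149/64; -37/16; -9/4; -2; -1; 0]  ⇒ -597/256
val_12 [RRRBBRBRBRBB]  L=[-3; -5/2; -19/8; -75/32; -299/128; -597/256]  R=[-149/64; -37/16; -9/4; -2; -1; 0]  ⇒ -1193/512
val_13 [RRRBBRBRBRBBR]  L=[-3; -5/2; -19/8; -75/32; -299/128; -597/256]  R=[-1193/512; -149/64; -37/16; -9/4; -2; -1; 0]  ⇒ -2387/1024
val_14 [RRRBBRBRBRBBRR]  L=[-3; -5/2; -19/8; -75/32; -299/128; -597/256]  R=[-2387/1024; -1193/512; -149/64; -37/16; -9/4; -2; -1; 0]  ⇒ -4775/2048
val_15 [RRRBBRBRBRBBRRR]  L=[-3; -5/2; -19/8; -75/32; -299/128; -597/256]  R=[-4775/2048; -2387/1024; -1193/512; -149/64; -37/16; -9/4; -2; -1; 0]  ⇒ -9551/4096

-9551/4096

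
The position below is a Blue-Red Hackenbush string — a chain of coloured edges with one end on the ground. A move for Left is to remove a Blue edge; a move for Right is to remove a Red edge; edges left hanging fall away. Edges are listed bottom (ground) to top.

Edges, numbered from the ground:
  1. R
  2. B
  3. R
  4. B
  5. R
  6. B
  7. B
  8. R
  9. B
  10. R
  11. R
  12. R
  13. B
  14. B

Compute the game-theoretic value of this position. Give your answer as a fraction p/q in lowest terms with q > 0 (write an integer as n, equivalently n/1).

Recurse on prefixes of the 14-edge string R B R B R B B R B R R R B B:
step 1: add R to get R; options L={ · } R={ 0 } so -1
step 2: add B to get RB; options L={ -1 } R={ 0 } so -1/2
step 3: add R to get RBR; options L={ -1 } R={ -1/2 0 } so -3/4
step 4: add B to get RBRB; options L={ -1 -3/4 } R={ -1/2 0 } so -5/8
step 5: add R to get RBRBR; options L={ -1 -3/4 } R={ -5/8 -1/2 0 } so -11/16
step 6: add B to get RBRBRB; options L={ -1 -3/4 -11/16 } R={ -5/8 -1/2 0 } so -21/32
step 7: add B to get RBRBRBB; options L={ -1 -3/4 -11/16 -21/32 } R={ -5/8 -1/2 0 } so -41/64
step 8: add R to get RBRBRBBR; options L={ -1 -3/4 -11/16 -21/32 } R={ -41/64 -5/8 -1/2 0 } so -83/128
step 9: add B to get RBRBRBBRB; options L={ -1 -3/4 -11/16 -21/32 -83/128 } R={ -41/64 -5/8 -1/2 0 } so -165/256
step 10: add R to get RBRBRBBRBR; options L={ -1 -3/4 -11/16 -21/32 -83/128 } R={ -165/256 -41/64 -5/8 -1/2 0 } so -331/512
step 11: add R to get RBRBRBBRBRR; options L={ -1 -3/4 -11/16 -21/32 -83/128 } R={ -331/512 -165/256 -41/64 -5/8 -1/2 0 } so -663/1024
step 12: add R to get RBRBRBBRBRRR; options L={ -1 -3/4 -11/16 -21/32 -83/128 } R={ -663/1024 -331/512 -165/256 -41/64 -5/8 -1/2 0 } so -1327/2048
step 13: add B to get RBRBRBBRBRRRB; options L={ -1 -3/4 -11/16 -21/32 -83/128 -1327/2048 } R={ -663/1024 -331/512 -165/256 -41/64 -5/8 -1/2 0 } so -2653/4096
step 14: add B to get RBRBRBBRBRRRBB; options L={ -1 -3/4 -11/16 -21/32 -83/128 -1327/2048 -2653/4096 } R={ -663/1024 -331/512 -165/256 -41/64 -5/8 -1/2 0 } so -5305/8192

-5305/8192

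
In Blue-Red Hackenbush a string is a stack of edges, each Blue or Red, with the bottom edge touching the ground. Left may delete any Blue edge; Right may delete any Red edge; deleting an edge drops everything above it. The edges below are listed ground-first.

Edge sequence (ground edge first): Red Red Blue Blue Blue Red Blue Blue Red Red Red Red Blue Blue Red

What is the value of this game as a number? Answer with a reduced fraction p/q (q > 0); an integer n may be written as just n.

edge 1 of 15 (Red): {  | 0 } = -1
edge 2 of 15 (Red): {  | -1; 0 } = -2
edge 3 of 15 (Blue): { -2 | -1; 0 } = -3/2
edge 4 of 15 (Blue): { -2; -3/2 | -1; 0 } = -5/4
edge 5 of 15 (Blue): { -2; -3/2; -5/4 | -1; 0 } = -9/8
edge 6 of 15 (Red): { -2; -3/2; -5/4 | -9/8; -1; 0 } = -19/16
edge 7 of 15 (Blue): { -2; -3/2; -5/4; -19/16 | -9/8; -1; 0 } = -37/32
edge 8 of 15 (Blue): { -2; -3/2; -5/4; -19/16; -37/32 | -9/8; -1; 0 } = -73/64
edge 9 of 15 (Red): { -2; -3/2; -5/4; -19/16; -37/32 | -73/64; -9/8; -1; 0 } = -147/128
edge 10 of 15 (Red): { -2; -3/2; -5/4; -19/16; -37/32 | -147/128; -73/64; -9/8; -1; 0 } = -295/256
edge 11 of 15 (Red): { -2; -3/2; -5/4; -19/16; -37/32 | -295/256; -147/128; -73/64; -9/8; -1; 0 } = -591/512
edge 12 of 15 (Red): { -2; -3/2; -5/4; -19/16; -37/32 | -591/512; -295/256; -147/128; -73/64; -9/8; -1; 0 } = -1183/1024
edge 13 of 15 (Blue): { -2; -3/2; -5/4; -19/16; -37/32; -1183/1024 | -591/512; -295/256; -147/128; -73/64; -9/8; -1; 0 } = -2365/2048
edge 14 of 15 (Blue): { -2; -3/2; -5/4; -19/16; -37/32; -1183/1024; -2365/2048 | -591/512; -295/256; -147/128; -73/64; -9/8; -1; 0 } = -4729/4096
edge 15 of 15 (Red): { -2; -3/2; -5/4; -19/16; -37/32; -1183/1024; -2365/2048 | -4729/4096; -591/512; -295/256; -147/128; -73/64; -9/8; -1; 0 } = -9459/8192

-9459/8192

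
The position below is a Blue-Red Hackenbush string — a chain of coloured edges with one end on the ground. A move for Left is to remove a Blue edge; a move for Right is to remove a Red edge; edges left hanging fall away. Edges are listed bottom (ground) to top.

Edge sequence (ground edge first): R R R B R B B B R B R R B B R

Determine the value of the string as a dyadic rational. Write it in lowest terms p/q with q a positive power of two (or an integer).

-10419/4096

val(R) = { none | 0 } — -1
val(RR) = { none | -1; 0 } — -2
val(RRR) = { none | -2; -1; 0 } — -3
val(RRRB) = { -3 | -2; -1; 0 } — -5/2
val(RRRBR) = { -3 | -5/2; -2; -1; 0 } — -11/4
val(RRRBRB) = { -3; -11/4 | -5/2; -2; -1; 0 } — -21/8
val(RRRBRBB) = { -3; -11/4; -21/8 | -5/2; -2; -1; 0 } — -41/16
val(RRRBRBBB) = { -3; -11/4; -21/8; -41/16 | -5/2; -2; -1; 0 } — -81/32
val(RRRBRBBBR) = { -3; -11/4; -21/8; -41/16 | -81/32; -5/2; -2; -1; 0 } — -163/64
val(RRRBRBBBRB) = { -3; -11/4; -21/8; -41/16; -163/64 | -81/32; -5/2; -2; -1; 0 } — -325/128
val(RRRBRBBBRBR) = { -3; -11/4; -21/8; -41/16; -163/64 | -325/128; -81/32; -5/2; -2; -1; 0 } — -651/256
val(RRRBRBBBRBRR) = { -3; -11/4; -21/8; -41/16; -163/64 | -651/256; -325/128; -81/32; -5/2; -2; -1; 0 } — -1303/512
val(RRRBRBBBRBRRB) = { -3; -11/4; -21/8; -41/16; -163/64; -1303/512 | -651/256; -325/128; -81/32; -5/2; -2; -1; 0 } — -2605/1024
val(RRRBRBBBRBRRBB) = { -3; -11/4; -21/8; -41/16; -163/64; -1303/512; -2605/1024 | -651/256; -325/128; -81/32; -5/2; -2; -1; 0 } — -5209/2048
val(RRRBRBBBRBRRBBR) = { -3; -11/4; -21/8; -41/16; -163/64; -1303/512; -2605/1024 | -5209/2048; -651/256; -325/128; -81/32; -5/2; -2; -1; 0 } — -10419/4096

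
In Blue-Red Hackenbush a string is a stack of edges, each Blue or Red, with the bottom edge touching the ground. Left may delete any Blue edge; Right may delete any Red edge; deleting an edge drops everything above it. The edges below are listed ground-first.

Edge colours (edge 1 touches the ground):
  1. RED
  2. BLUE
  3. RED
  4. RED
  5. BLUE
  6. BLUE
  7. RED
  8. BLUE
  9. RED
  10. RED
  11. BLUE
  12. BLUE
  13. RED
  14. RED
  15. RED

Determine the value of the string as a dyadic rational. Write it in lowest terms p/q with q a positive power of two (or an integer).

value_1 [R]  L=[—]  R=[0]  -> -1
value_2 [RB]  L=[-1]  R=[0]  -> -1/2
value_3 [RBR]  L=[-1]  R=[-1/2; 0]  -> -3/4
value_4 [RBRR]  L=[-1]  R=[-3/4; -1/2; 0]  -> -7/8
value_5 [RBRRB]  L=[-1; -7/8]  R=[-3/4; -1/2; 0]  -> -13/16
value_6 [RBRRBB]  L=[-1; -7/8; -13/16]  R=[-3/4; -1/2; 0]  -> -25/32
value_7 [RBRRBBR]  L=[-1; -7/8; -13/16]  R=[-25/32; -3/4; -1/2; 0]  -> -51/64
value_8 [RBRRBBRB]  L=[-1; -7/8; -13/16; -51/64]  R=[-25/32; -3/4; -1/2; 0]  -> -101/128
value_9 [RBRRBBRBR]  L=[-1; -7/8; -13/16; -51/64]  R=[-101/128; -25/32; -3/4; -1/2; 0]  -> -203/256
value_10 [RBRRBBRBRR]  L=[-1; -7/8; -13/16; -51/64]  R=[-203/256; -101/128; -25/32; -3/4; -1/2; 0]  -> -407/512
value_11 [RBRRBBRBRRB]  L=[-1; -7/8; -13/16; -51/64; -407/512]  R=[-203/256; -101/128; -25/32; -3/4; -1/2; 0]  -> -813/1024
value_12 [RBRRBBRBRRBB]  L=[-1; -7/8; -13/16; -51/64; -407/512; -813/1024]  R=[-203/256; -101/128; -25/32; -3/4; -1/2; 0]  -> -1625/2048
value_13 [RBRRBBRBRRBBR]  L=[-1; -7/8; -13/16; -51/64; -407/512; -813/1024]  R=[-1625/2048; -203/256; -101/128; -25/32; -3/4; -1/2; 0]  -> -3251/4096
value_14 [RBRRBBRBRRBBRR]  L=[-1; -7/8; -13/16; -51/64; -407/512; -813/1024]  R=[-3251/4096; -1625/2048; -203/256; -101/128; -25/32; -3/4; -1/2; 0]  -> -6503/8192
value_15 [RBRRBBRBRRBBRRR]  L=[-1; -7/8; -13/16; -51/64; -407/512; -813/1024]  R=[-6503/8192; -3251/4096; -1625/2048; -203/256; -101/128; -25/32; -3/4; -1/2; 0]  -> -13007/16384

-13007/16384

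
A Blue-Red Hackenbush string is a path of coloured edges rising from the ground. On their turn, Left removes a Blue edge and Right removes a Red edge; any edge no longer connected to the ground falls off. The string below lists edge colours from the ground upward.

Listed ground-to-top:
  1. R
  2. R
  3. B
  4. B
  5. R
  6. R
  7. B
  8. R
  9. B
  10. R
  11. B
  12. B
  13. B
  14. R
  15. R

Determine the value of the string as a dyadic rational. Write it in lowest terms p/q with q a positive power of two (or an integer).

Build g(s[:k]) for k = 1..15, string s = R R B B R R B R B R B B B R R.
1 of 15 · R · max L −∞ · min R 0 = -1
2 of 15 · RR · max L −∞ · min R -1 = -2
3 of 15 · RRB · max L -2 · min R -1 = -3/2
4 of 15 · RRBB · max L -3/2 · min R -1 = -5/4
5 of 15 · RRBBR · max L -3/2 · min R -5/4 = -11/8
6 of 15 · RRBBRR · max L -3/2 · min R -11/8 = -23/16
7 of 15 · RRBBRRB · max L -23/16 · min R -11/8 = -45/32
8 of 15 · RRBBRRBR · max L -23/16 · min R -45/32 = -91/64
9 of 15 · RRBBRRBRB · max L -91/64 · min R -45/32 = -181/128
10 of 15 · RRBBRRBRBR · max L -91/64 · min R -181/128 = -363/256
11 of 15 · RRBBRRBRBRB · max L -363/256 · min R -181/128 = -725/512
12 of 15 · RRBBRRBRBRBB · max L -725/512 · min R -181/128 = -1449/1024
13 of 15 · RRBBRRBRBRBBB · max L -1449/1024 · min R -181/128 = -2897/2048
14 of 15 · RRBBRRBRBRBBBR · max L -1449/1024 · min R -2897/2048 = -5795/4096
15 of 15 · RRBBRRBRBRBBBRR · max L -1449/1024 · min R -5795/4096 = -11591/8192

-11591/8192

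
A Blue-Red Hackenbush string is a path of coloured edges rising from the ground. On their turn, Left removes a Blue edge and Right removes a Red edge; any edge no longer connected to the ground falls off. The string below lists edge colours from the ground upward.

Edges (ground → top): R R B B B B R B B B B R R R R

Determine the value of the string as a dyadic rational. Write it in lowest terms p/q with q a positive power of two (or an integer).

edge 1 of 15 (R): { none | 0 } — -1
edge 2 of 15 (R): { none | -1, 0 } — -2
edge 3 of 15 (B): { -2 | -1, 0 } — -3/2
edge 4 of 15 (B): { -2, -3/2 | -1, 0 } — -5/4
edge 5 of 15 (B): { -2, -3/2, -5/4 | -1, 0 } — -9/8
edge 6 of 15 (B): { -2, -3/2, -5/4, -9/8 | -1, 0 } — -17/16
edge 7 of 15 (R): { -2, -3/2, -5/4, -9/8 | -17/16, -1, 0 } — -35/32
edge 8 of 15 (B): { -2, -3/2, -5/4, -9/8, -35/32 | -17/16, -1, 0 } — -69/64
edge 9 of 15 (B): { -2, -3/2, -5/4, -9/8, -35/32, -69/64 | -17/16, -1, 0 } — -137/128
edge 10 of 15 (B): { -2, -3/2, -5/4, -9/8, -35/32, -69/64, -137/128 | -17/16, -1, 0 } — -273/256
edge 11 of 15 (B): { -2, -3/2, -5/4, -9/8, -35/32, -69/64, -137/128, -273/256 | -17/16, -1, 0 } — -545/512
edge 12 of 15 (R): { -2, -3/2, -5/4, -9/8, -35/32, -69/64, -137/128, -273/256 | -545/512, -17/16, -1, 0 } — -1091/1024
edge 13 of 15 (R): { -2, -3/2, -5/4, -9/8, -35/32, -69/64, -137/128, -273/256 | -1091/1024, -545/512, -17/16, -1, 0 } — -2183/2048
edge 14 of 15 (R): { -2, -3/2, -5/4, -9/8, -35/32, -69/64, -137/128, -273/256 | -2183/2048, -1091/1024, -545/512, -17/16, -1, 0 } — -4367/4096
edge 15 of 15 (R): { -2, -3/2, -5/4, -9/8, -35/32, -69/64, -137/128, -273/256 | -4367/4096, -2183/2048, -1091/1024, -545/512, -17/16, -1, 0 } — -8735/8192

-8735/8192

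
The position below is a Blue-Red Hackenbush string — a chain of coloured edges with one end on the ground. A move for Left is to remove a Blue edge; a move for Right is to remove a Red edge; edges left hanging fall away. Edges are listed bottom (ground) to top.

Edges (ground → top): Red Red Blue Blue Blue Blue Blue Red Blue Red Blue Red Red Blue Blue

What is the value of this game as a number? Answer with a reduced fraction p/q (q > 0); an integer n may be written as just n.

Prefix values for Red Red Blue Blue Blue Blue Blue Red Blue Red Blue Red Red Blue Blue via {L|R} + simplicity:
1 of 15 · R · max L −∞ · min R 0 — -1
2 of 15 · RR · max L −∞ · min R -1 — -2
3 of 15 · RRB · max L -2 · min R -1 — -3/2
4 of 15 · RRBB · max L -3/2 · min R -1 — -5/4
5 of 15 · RRBBB · max L -5/4 · min R -1 — -9/8
6 of 15 · RRBBBB · max L -9/8 · min R -1 — -17/16
7 of 15 · RRBBBBB · max L -17/16 · min R -1 — -33/32
8 of 15 · RRBBBBBR · max L -17/16 · min R -33/32 — -67/64
9 of 15 · RRBBBBBRB · max L -67/64 · min R -33/32 — -133/128
10 of 15 · RRBBBBBRBR · max L -67/64 · min R -133/128 — -267/256
11 of 15 · RRBBBBBRBRB · max L -267/256 · min R -133/128 — -533/512
12 of 15 · RRBBBBBRBRBR · max L -267/256 · min R -533/512 — -1067/1024
13 of 15 · RRBBBBBRBRBRR · max L -267/256 · min R -1067/1024 — -2135/2048
14 of 15 · RRBBBBBRBRBRRB · max L -2135/2048 · min R -1067/1024 — -4269/4096
15 of 15 · RRBBBBBRBRBRRBB · max L -4269/4096 · min R -1067/1024 — -8537/8192

-8537/8192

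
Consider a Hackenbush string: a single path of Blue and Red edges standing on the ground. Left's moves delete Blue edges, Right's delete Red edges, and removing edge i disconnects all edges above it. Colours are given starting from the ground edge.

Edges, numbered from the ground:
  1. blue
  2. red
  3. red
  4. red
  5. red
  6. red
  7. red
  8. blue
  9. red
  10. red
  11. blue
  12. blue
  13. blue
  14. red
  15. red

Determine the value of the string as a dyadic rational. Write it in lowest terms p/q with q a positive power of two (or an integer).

313/16384

Prefix values for blue red red red red red red blue red red blue blue blue red red via {L|R} + simplicity:
step 1: add blue to get b; options L={ 0 } R={ · } — 1
step 2: add red to get br; options L={ 0 } R={ 1 } — 1/2
step 3: add red to get brr; options L={ 0 } R={ 1/2, 1 } — 1/4
step 4: add red to get brrr; options L={ 0 } R={ 1/4, 1/2, 1 } — 1/8
step 5: add red to get brrrr; options L={ 0 } R={ 1/8, 1/4, 1/2, 1 } — 1/16
step 6: add red to get brrrrr; options L={ 0 } R={ 1/16, 1/8, 1/4, 1/2, 1 } — 1/32
step 7: add red to get brrrrrr; options L={ 0 } R={ 1/32, 1/16, 1/8, 1/4, 1/2, 1 } — 1/64
step 8: add blue to get brrrrrrb; options L={ 0, 1/64 } R={ 1/32, 1/16, 1/8, 1/4, 1/2, 1 } — 3/128
step 9: add red to get brrrrrrbr; options L={ 0, 1/64 } R={ 3/128, 1/32, 1/16, 1/8, 1/4, 1/2, 1 } — 5/256
step 10: add red to get brrrrrrbrr; options L={ 0, 1/64 } R={ 5/256, 3/128, 1/32, 1/16, 1/8, 1/4, 1/2, 1 } — 9/512
step 11: add blue to get brrrrrrbrrb; options L={ 0, 1/64, 9/512 } R={ 5/256, 3/128, 1/32, 1/16, 1/8, 1/4, 1/2, 1 } — 19/1024
step 12: add blue to get brrrrrrbrrbb; options L={ 0, 1/64, 9/512, 19/1024 } R={ 5/256, 3/128, 1/32, 1/16, 1/8, 1/4, 1/2, 1 } — 39/2048
step 13: add blue to get brrrrrrbrrbbb; options L={ 0, 1/64, 9/512, 19/1024, 39/2048 } R={ 5/256, 3/128, 1/32, 1/16, 1/8, 1/4, 1/2, 1 } — 79/4096
step 14: add red to get brrrrrrbrrbbbr; options L={ 0, 1/64, 9/512, 19/1024, 39/2048 } R={ 79/4096, 5/256, 3/128, 1/32, 1/16, 1/8, 1/4, 1/2, 1 } — 157/8192
step 15: add red to get brrrrrrbrrbbbrr; options L={ 0, 1/64, 9/512, 19/1024, 39/2048 } R={ 157/8192, 79/4096, 5/256, 3/128, 1/32, 1/16, 1/8, 1/4, 1/2, 1 } — 313/16384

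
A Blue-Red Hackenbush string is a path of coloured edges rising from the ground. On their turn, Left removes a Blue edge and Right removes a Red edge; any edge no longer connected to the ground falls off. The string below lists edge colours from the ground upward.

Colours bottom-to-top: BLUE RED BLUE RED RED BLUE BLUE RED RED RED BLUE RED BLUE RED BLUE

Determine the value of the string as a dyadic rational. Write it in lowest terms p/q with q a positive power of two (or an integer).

9771/16384

Prefix values for BLUE RED BLUE RED RED BLUE BLUE RED RED RED BLUE RED BLUE RED BLUE via {L|R} + simplicity:
B: Left { 0 }, Right { ∅ } — simplest 1
BR: Left { 0 }, Right { 1 } — simplest 1/2
BRB: Left { 0; 1/2 }, Right { 1 } — simplest 3/4
BRBR: Left { 0; 1/2 }, Right { 3/4; 1 } — simplest 5/8
BRBRR: Left { 0; 1/2 }, Right { 5/8; 3/4; 1 } — simplest 9/16
BRBRRB: Left { 0; 1/2; 9/16 }, Right { 5/8; 3/4; 1 } — simplest 19/32
BRBRRBB: Left { 0; 1/2; 9/16; 19/32 }, Right { 5/8; 3/4; 1 } — simplest 39/64
BRBRRBBR: Left { 0; 1/2; 9/16; 19/32 }, Right { 39/64; 5/8; 3/4; 1 } — simplest 77/128
BRBRRBBRR: Left { 0; 1/2; 9/16; 19/32 }, Right { 77/128; 39/64; 5/8; 3/4; 1 } — simplest 153/256
BRBRRBBRRR: Left { 0; 1/2; 9/16; 19/32 }, Right { 153/256; 77/128; 39/64; 5/8; 3/4; 1 } — simplest 305/512
BRBRRBBRRRB: Left { 0; 1/2; 9/16; 19/32; 305/512 }, Right { 153/256; 77/128; 39/64; 5/8; 3/4; 1 } — simplest 611/1024
BRBRRBBRRRBR: Left { 0; 1/2; 9/16; 19/32; 305/512 }, Right { 611/1024; 153/256; 77/128; 39/64; 5/8; 3/4; 1 } — simplest 1221/2048
BRBRRBBRRRBRB: Left { 0; 1/2; 9/16; 19/32; 305/512; 1221/2048 }, Right { 611/1024; 153/256; 77/128; 39/64; 5/8; 3/4; 1 } — simplest 2443/4096
BRBRRBBRRRBRBR: Left { 0; 1/2; 9/16; 19/32; 305/512; 1221/2048 }, Right { 2443/4096; 611/1024; 153/256; 77/128; 39/64; 5/8; 3/4; 1 } — simplest 4885/8192
BRBRRBBRRRBRBRB: Left { 0; 1/2; 9/16; 19/32; 305/512; 1221/2048; 4885/8192 }, Right { 2443/4096; 611/1024; 153/256; 77/128; 39/64; 5/8; 3/4; 1 } — simplest 9771/16384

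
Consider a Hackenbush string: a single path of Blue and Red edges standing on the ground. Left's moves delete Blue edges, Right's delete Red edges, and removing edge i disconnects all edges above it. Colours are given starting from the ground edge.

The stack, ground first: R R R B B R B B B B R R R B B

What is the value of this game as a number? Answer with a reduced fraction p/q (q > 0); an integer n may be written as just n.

-9273/4096

Build value(s[:k]) for k = 1..15, string s = R R R B B R B B B B R R R B B.
value_1 [R]  L=[]  R=[0]  ⇒ -1
value_2 [RR]  L=[]  R=[-1,0]  ⇒ -2
value_3 [RRR]  L=[]  R=[-2,-1,0]  ⇒ -3
value_4 [RRRB]  L=[-3]  R=[-2,-1,0]  ⇒ -5/2
value_5 [RRRBB]  L=[-3,-5/2]  R=[-2,-1,0]  ⇒ -9/4
value_6 [RRRBBR]  L=[-3,-5/2]  R=[-9/4,-2,-1,0]  ⇒ -19/8
value_7 [RRRBBRB]  L=[-3,-5/2,-19/8]  R=[-9/4,-2,-1,0]  ⇒ -37/16
value_8 [RRRBBRBB]  L=[-3,-5/2,-19/8,-37/16]  R=[-9/4,-2,-1,0]  ⇒ -73/32
value_9 [RRRBBRBBB]  L=[-3,-5/2,-19/8,-37/16,-73/32]  R=[-9/4,-2,-1,0]  ⇒ -145/64
value_10 [RRRBBRBBBB]  L=[-3,-5/2,-19/8,-37/16,-73/32,-145/64]  R=[-9/4,-2,-1,0]  ⇒ -289/128
value_11 [RRRBBRBBBBR]  L=[-3,-5/2,-19/8,-37/16,-73/32,-145/64]  R=[-289/128,-9/4,-2,-1,0]  ⇒ -579/256
value_12 [RRRBBRBBBBRR]  L=[-3,-5/2,-19/8,-37/16,-73/32,-145/64]  R=[-579/256,-289/128,-9/4,-2,-1,0]  ⇒ -1159/512
value_13 [RRRBBRBBBBRRR]  L=[-3,-5/2,-19/8,-37/16,-73/32,-145/64]  R=[-1159/512,-579/256,-289/128,-9/4,-2,-1,0]  ⇒ -2319/1024
value_14 [RRRBBRBBBBRRRB]  L=[-3,-5/2,-19/8,-37/16,-73/32,-145/64,-2319/1024]  R=[-1159/512,-579/256,-289/128,-9/4,-2,-1,0]  ⇒ -4637/2048
value_15 [RRRBBRBBBBRRRBB]  L=[-3,-5/2,-19/8,-37/16,-73/32,-145/64,-2319/1024,-4637/2048]  R=[-1159/512,-579/256,-289/128,-9/4,-2,-1,0]  ⇒ -9273/4096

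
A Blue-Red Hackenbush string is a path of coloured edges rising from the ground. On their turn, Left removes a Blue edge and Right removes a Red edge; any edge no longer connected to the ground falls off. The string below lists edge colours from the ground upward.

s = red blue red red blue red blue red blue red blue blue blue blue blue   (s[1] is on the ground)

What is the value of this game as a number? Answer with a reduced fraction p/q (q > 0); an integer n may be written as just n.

Build g(s[:k]) for k = 1..15, string s = red blue red red blue red blue red blue red blue blue blue blue blue.
r: Left { — }, Right { 0 } = simplest -1
rb: Left { -1 }, Right { 0 } = simplest -1/2
rbr: Left { -1 }, Right { -1/2 0 } = simplest -3/4
rbrr: Left { -1 }, Right { -3/4 -1/2 0 } = simplest -7/8
rbrrb: Left { -1 -7/8 }, Right { -3/4 -1/2 0 } = simplest -13/16
rbrrbr: Left { -1 -7/8 }, Right { -13/16 -3/4 -1/2 0 } = simplest -27/32
rbrrbrb: Left { -1 -7/8 -27/32 }, Right { -13/16 -3/4 -1/2 0 } = simplest -53/64
rbrrbrbr: Left { -1 -7/8 -27/32 }, Right { -53/64 -13/16 -3/4 -1/2 0 } = simplest -107/128
rbrrbrbrb: Left { -1 -7/8 -27/32 -107/128 }, Right { -53/64 -13/16 -3/4 -1/2 0 } = simplest -213/256
rbrrbrbrbr: Left { -1 -7/8 -27/32 -107/128 }, Right { -213/256 -53/64 -13/16 -3/4 -1/2 0 } = simplest -427/512
rbrrbrbrbrb: Left { -1 -7/8 -27/32 -107/128 -427/512 }, Right { -213/256 -53/64 -13/16 -3/4 -1/2 0 } = simplest -853/1024
rbrrbrbrbrbb: Left { -1 -7/8 -27/32 -107/128 -427/512 -853/1024 }, Right { -213/256 -53/64 -13/16 -3/4 -1/2 0 } = simplest -1705/2048
rbrrbrbrbrbbb: Left { -1 -7/8 -27/32 -107/128 -427/512 -853/1024 -1705/2048 }, Right { -213/256 -53/64 -13/16 -3/4 -1/2 0 } = simplest -3409/4096
rbrrbrbrbrbbbb: Left { -1 -7/8 -27/32 -107/128 -427/512 -853/1024 -1705/2048 -3409/4096 }, Right { -213/256 -53/64 -13/16 -3/4 -1/2 0 } = simplest -6817/8192
rbrrbrbrbrbbbbb: Left { -1 -7/8 -27/32 -107/128 -427/512 -853/1024 -1705/2048 -3409/4096 -6817/8192 }, Right { -213/256 -53/64 -13/16 -3/4 -1/2 0 } = simplest -13633/16384

-13633/16384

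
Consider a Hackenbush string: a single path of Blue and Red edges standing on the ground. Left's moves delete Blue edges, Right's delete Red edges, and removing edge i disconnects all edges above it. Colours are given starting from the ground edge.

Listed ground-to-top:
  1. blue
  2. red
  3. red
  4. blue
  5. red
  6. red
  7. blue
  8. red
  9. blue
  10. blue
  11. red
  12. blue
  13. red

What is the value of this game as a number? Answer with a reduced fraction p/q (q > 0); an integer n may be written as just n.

g_1 [b]  L=[0]  R=[none]  ⇒ 1
g_2 [br]  L=[0]  R=[1]  ⇒ 1/2
g_3 [brr]  L=[0]  R=[1/2, 1]  ⇒ 1/4
g_4 [brrb]  L=[0, 1/4]  R=[1/2, 1]  ⇒ 3/8
g_5 [brrbr]  L=[0, 1/4]  R=[3/8, 1/2, 1]  ⇒ 5/16
g_6 [brrbrr]  L=[0, 1/4]  R=[5/16, 3/8, 1/2, 1]  ⇒ 9/32
g_7 [brrbrrb]  L=[0, 1/4, 9/32]  R=[5/16, 3/8, 1/2, 1]  ⇒ 19/64
g_8 [brrbrrbr]  L=[0, 1/4, 9/32]  R=[19/64, 5/16, 3/8, 1/2, 1]  ⇒ 37/128
g_9 [brrbrrbrb]  L=[0, 1/4, 9/32, 37/128]  R=[19/64, 5/16, 3/8, 1/2, 1]  ⇒ 75/256
g_10 [brrbrrbrbb]  L=[0, 1/4, 9/32, 37/128, 75/256]  R=[19/64, 5/16, 3/8, 1/2, 1]  ⇒ 151/512
g_11 [brrbrrbrbbr]  L=[0, 1/4, 9/32, 37/128, 75/256]  R=[151/512, 19/64, 5/16, 3/8, 1/2, 1]  ⇒ 301/1024
g_12 [brrbrrbrbbrb]  L=[0, 1/4, 9/32, 37/128, 75/256, 301/1024]  R=[151/512, 19/64, 5/16, 3/8, 1/2, 1]  ⇒ 603/2048
g_13 [brrbrrbrbbrbr]  L=[0, 1/4, 9/32, 37/128, 75/256, 301/1024]  R=[603/2048, 151/512, 19/64, 5/16, 3/8, 1/2, 1]  ⇒ 1205/4096

1205/4096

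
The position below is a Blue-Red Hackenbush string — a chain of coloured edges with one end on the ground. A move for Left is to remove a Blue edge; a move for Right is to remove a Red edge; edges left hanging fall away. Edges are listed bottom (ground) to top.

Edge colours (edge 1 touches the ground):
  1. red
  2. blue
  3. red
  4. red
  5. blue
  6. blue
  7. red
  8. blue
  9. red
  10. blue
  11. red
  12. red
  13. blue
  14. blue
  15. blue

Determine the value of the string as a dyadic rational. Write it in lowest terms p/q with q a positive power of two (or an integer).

-12977/16384

Recurse on prefixes of the 15-edge string red blue red red blue blue red blue red blue red red blue blue blue:
edge 1 of 15 (red): { · | 0 } ⇒ -1
edge 2 of 15 (blue): { -1 | 0 } ⇒ -1/2
edge 3 of 15 (red): { -1 | -1/2, 0 } ⇒ -3/4
edge 4 of 15 (red): { -1 | -3/4, -1/2, 0 } ⇒ -7/8
edge 5 of 15 (blue): { -1, -7/8 | -3/4, -1/2, 0 } ⇒ -13/16
edge 6 of 15 (blue): { -1, -7/8, -13/16 | -3/4, -1/2, 0 } ⇒ -25/32
edge 7 of 15 (red): { -1, -7/8, -13/16 | -25/32, -3/4, -1/2, 0 } ⇒ -51/64
edge 8 of 15 (blue): { -1, -7/8, -13/16, -51/64 | -25/32, -3/4, -1/2, 0 } ⇒ -101/128
edge 9 of 15 (red): { -1, -7/8, -13/16, -51/64 | -101/128, -25/32, -3/4, -1/2, 0 } ⇒ -203/256
edge 10 of 15 (blue): { -1, -7/8, -13/16, -51/64, -203/256 | -101/128, -25/32, -3/4, -1/2, 0 } ⇒ -405/512
edge 11 of 15 (red): { -1, -7/8, -13/16, -51/64, -203/256 | -405/512, -101/128, -25/32, -3/4, -1/2, 0 } ⇒ -811/1024
edge 12 of 15 (red): { -1, -7/8, -13/16, -51/64, -203/256 | -811/1024, -405/512, -101/128, -25/32, -3/4, -1/2, 0 } ⇒ -1623/2048
edge 13 of 15 (blue): { -1, -7/8, -13/16, -51/64, -203/256, -1623/2048 | -811/1024, -405/512, -101/128, -25/32, -3/4, -1/2, 0 } ⇒ -3245/4096
edge 14 of 15 (blue): { -1, -7/8, -13/16, -51/64, -203/256, -1623/2048, -3245/4096 | -811/1024, -405/512, -101/128, -25/32, -3/4, -1/2, 0 } ⇒ -6489/8192
edge 15 of 15 (blue): { -1, -7/8, -13/16, -51/64, -203/256, -1623/2048, -3245/4096, -6489/8192 | -811/1024, -405/512, -101/128, -25/32, -3/4, -1/2, 0 } ⇒ -12977/16384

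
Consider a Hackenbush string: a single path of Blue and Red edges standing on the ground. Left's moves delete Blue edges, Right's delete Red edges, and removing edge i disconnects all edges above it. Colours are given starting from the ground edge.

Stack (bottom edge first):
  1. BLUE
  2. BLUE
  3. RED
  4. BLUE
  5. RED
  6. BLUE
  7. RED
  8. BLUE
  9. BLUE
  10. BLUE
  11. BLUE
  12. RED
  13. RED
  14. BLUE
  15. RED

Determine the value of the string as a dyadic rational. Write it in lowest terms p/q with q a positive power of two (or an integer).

13797/8192

v_1 [B]  L=[0]  R=[∅]  = 1
v_2 [BB]  L=[0 1]  R=[∅]  = 2
v_3 [BBR]  L=[0 1]  R=[2]  = 3/2
v_4 [BBRB]  L=[0 1 3/2]  R=[2]  = 7/4
v_5 [BBRBR]  L=[0 1 3/2]  R=[7/4 2]  = 13/8
v_6 [BBRBRB]  L=[0 1 3/2 13/8]  R=[7/4 2]  = 27/16
v_7 [BBRBRBR]  L=[0 1 3/2 13/8]  R=[27/16 7/4 2]  = 53/32
v_8 [BBRBRBRB]  L=[0 1 3/2 13/8 53/32]  R=[27/16 7/4 2]  = 107/64
v_9 [BBRBRBRBB]  L=[0 1 3/2 13/8 53/32 107/64]  R=[27/16 7/4 2]  = 215/128
v_10 [BBRBRBRBBB]  L=[0 1 3/2 13/8 53/32 107/64 215/128]  R=[27/16 7/4 2]  = 431/256
v_11 [BBRBRBRBBBB]  L=[0 1 3/2 13/8 53/32 107/64 215/128 431/256]  R=[27/16 7/4 2]  = 863/512
v_12 [BBRBRBRBBBBR]  L=[0 1 3/2 13/8 53/32 107/64 215/128 431/256]  R=[863/512 27/16 7/4 2]  = 1725/1024
v_13 [BBRBRBRBBBBRR]  L=[0 1 3/2 13/8 53/32 107/64 215/128 431/256]  R=[1725/1024 863/512 27/16 7/4 2]  = 3449/2048
v_14 [BBRBRBRBBBBRRB]  L=[0 1 3/2 13/8 53/32 107/64 215/128 431/256 3449/2048]  R=[1725/1024 863/512 27/16 7/4 2]  = 6899/4096
v_15 [BBRBRBRBBBBRRBR]  L=[0 1 3/2 13/8 53/32 107/64 215/128 431/256 3449/2048]  R=[6899/4096 1725/1024 863/512 27/16 7/4 2]  = 13797/8192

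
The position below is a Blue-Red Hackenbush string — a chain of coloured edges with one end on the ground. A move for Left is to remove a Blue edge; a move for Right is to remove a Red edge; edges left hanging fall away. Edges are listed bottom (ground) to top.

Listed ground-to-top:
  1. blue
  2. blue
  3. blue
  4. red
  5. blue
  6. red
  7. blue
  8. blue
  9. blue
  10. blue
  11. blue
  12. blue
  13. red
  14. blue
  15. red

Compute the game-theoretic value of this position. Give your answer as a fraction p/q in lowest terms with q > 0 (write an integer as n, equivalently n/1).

Prefix values for blue blue blue red blue red blue blue blue blue blue blue red blue red via {L|R} + simplicity:
edge 1 of 15 (blue): { 0 | · } gives 1
edge 2 of 15 (blue): { 0, 1 | · } gives 2
edge 3 of 15 (blue): { 0, 1, 2 | · } gives 3
edge 4 of 15 (red): { 0, 1, 2 | 3 } gives 5/2
edge 5 of 15 (blue): { 0, 1, 2, 5/2 | 3 } gives 11/4
edge 6 of 15 (red): { 0, 1, 2, 5/2 | 11/4, 3 } gives 21/8
edge 7 of 15 (blue): { 0, 1, 2, 5/2, 21/8 | 11/4, 3 } gives 43/16
edge 8 of 15 (blue): { 0, 1, 2, 5/2, 21/8, 43/16 | 11/4, 3 } gives 87/32
edge 9 of 15 (blue): { 0, 1, 2, 5/2, 21/8, 43/16, 87/32 | 11/4, 3 } gives 175/64
edge 10 of 15 (blue): { 0, 1, 2, 5/2, 21/8, 43/16, 87/32, 175/64 | 11/4, 3 } gives 351/128
edge 11 of 15 (blue): { 0, 1, 2, 5/2, 21/8, 43/16, 87/32, 175/64, 351/128 | 11/4, 3 } gives 703/256
edge 12 of 15 (blue): { 0, 1, 2, 5/2, 21/8, 43/16, 87/32, 175/64, 351/128, 703/256 | 11/4, 3 } gives 1407/512
edge 13 of 15 (red): { 0, 1, 2, 5/2, 21/8, 43/16, 87/32, 175/64, 351/128, 703/256 | 1407/512, 11/4, 3 } gives 2813/1024
edge 14 of 15 (blue): { 0, 1, 2, 5/2, 21/8, 43/16, 87/32, 175/64, 351/128, 703/256, 2813/1024 | 1407/512, 11/4, 3 } gives 5627/2048
edge 15 of 15 (red): { 0, 1, 2, 5/2, 21/8, 43/16, 87/32, 175/64, 351/128, 703/256, 2813/1024 | 5627/2048, 1407/512, 11/4, 3 } gives 11253/4096

11253/4096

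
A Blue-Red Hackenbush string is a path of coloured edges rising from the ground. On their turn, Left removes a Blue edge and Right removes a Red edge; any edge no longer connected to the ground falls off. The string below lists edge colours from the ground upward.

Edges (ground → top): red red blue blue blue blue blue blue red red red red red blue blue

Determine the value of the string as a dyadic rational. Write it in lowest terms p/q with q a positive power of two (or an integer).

-8441/8192

v(r) = { none | 0 } — -1
v(rr) = { none | -1 0 } — -2
v(rrb) = { -2 | -1 0 } — -3/2
v(rrbb) = { -2 -3/2 | -1 0 } — -5/4
v(rrbbb) = { -2 -3/2 -5/4 | -1 0 } — -9/8
v(rrbbbb) = { -2 -3/2 -5/4 -9/8 | -1 0 } — -17/16
v(rrbbbbb) = { -2 -3/2 -5/4 -9/8 -17/16 | -1 0 } — -33/32
v(rrbbbbbb) = { -2 -3/2 -5/4 -9/8 -17/16 -33/32 | -1 0 } — -65/64
v(rrbbbbbbr) = { -2 -3/2 -5/4 -9/8 -17/16 -33/32 | -65/64 -1 0 } — -131/128
v(rrbbbbbbrr) = { -2 -3/2 -5/4 -9/8 -17/16 -33/32 | -131/128 -65/64 -1 0 } — -263/256
v(rrbbbbbbrrr) = { -2 -3/2 -5/4 -9/8 -17/16 -33/32 | -263/256 -131/128 -65/64 -1 0 } — -527/512
v(rrbbbbbbrrrr) = { -2 -3/2 -5/4 -9/8 -17/16 -33/32 | -527/512 -263/256 -131/128 -65/64 -1 0 } — -1055/1024
v(rrbbbbbbrrrrr) = { -2 -3/2 -5/4 -9/8 -17/16 -33/32 | -1055/1024 -527/512 -263/256 -131/128 -65/64 -1 0 } — -2111/2048
v(rrbbbbbbrrrrrb) = { -2 -3/2 -5/4 -9/8 -17/16 -33/32 -2111/2048 | -1055/1024 -527/512 -263/256 -131/128 -65/64 -1 0 } — -4221/4096
v(rrbbbbbbrrrrrbb) = { -2 -3/2 -5/4 -9/8 -17/16 -33/32 -2111/2048 -4221/4096 | -1055/1024 -527/512 -263/256 -131/128 -65/64 -1 0 } — -8441/8192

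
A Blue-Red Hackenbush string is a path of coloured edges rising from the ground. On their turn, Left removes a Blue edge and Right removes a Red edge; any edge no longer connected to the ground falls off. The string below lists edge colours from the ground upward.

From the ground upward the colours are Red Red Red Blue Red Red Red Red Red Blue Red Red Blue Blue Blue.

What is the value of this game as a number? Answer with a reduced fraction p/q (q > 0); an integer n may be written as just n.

Recurse on prefixes of the 15-edge string Red Red Red Blue Red Red Red Red Red Blue Red Red Blue Blue Blue:
R: Left { ∅ }, Right { 0 } ⇒ simplest -1
RR: Left { ∅ }, Right { -1 0 } ⇒ simplest -2
RRR: Left { ∅ }, Right { -2 -1 0 } ⇒ simplest -3
RRRB: Left { -3 }, Right { -2 -1 0 } ⇒ simplest -5/2
RRRBR: Left { -3 }, Right { -5/2 -2 -1 0 } ⇒ simplest -11/4
RRRBRR: Left { -3 }, Right { -11/4 -5/2 -2 -1 0 } ⇒ simplest -23/8
RRRBRRR: Left { -3 }, Right { -23/8 -11/4 -5/2 -2 -1 0 } ⇒ simplest -47/16
RRRBRRRR: Left { -3 }, Right { -47/16 -23/8 -11/4 -5/2 -2 -1 0 } ⇒ simplest -95/32
RRRBRRRRR: Left { -3 }, Right { -95/32 -47/16 -23/8 -11/4 -5/2 -2 -1 0 } ⇒ simplest -191/64
RRRBRRRRRB: Left { -3 -191/64 }, Right { -95/32 -47/16 -23/8 -11/4 -5/2 -2 -1 0 } ⇒ simplest -381/128
RRRBRRRRRBR: Left { -3 -191/64 }, Right { -381/128 -95/32 -47/16 -23/8 -11/4 -5/2 -2 -1 0 } ⇒ simplest -763/256
RRRBRRRRRBRR: Left { -3 -191/64 }, Right { -763/256 -381/128 -95/32 -47/16 -23/8 -11/4 -5/2 -2 -1 0 } ⇒ simplest -1527/512
RRRBRRRRRBRRB: Left { -3 -191/64 -1527/512 }, Right { -763/256 -381/128 -95/32 -47/16 -23/8 -11/4 -5/2 -2 -1 0 } ⇒ simplest -3053/1024
RRRBRRRRRBRRBB: Left { -3 -191/64 -1527/512 -3053/1024 }, Right { -763/256 -381/128 -95/32 -47/16 -23/8 -11/4 -5/2 -2 -1 0 } ⇒ simplest -6105/2048
RRRBRRRRRBRRBBB: Left { -3 -191/64 -1527/512 -3053/1024 -6105/2048 }, Right { -763/256 -381/128 -95/32 -47/16 -23/8 -11/4 -5/2 -2 -1 0 } ⇒ simplest -12209/4096

-12209/4096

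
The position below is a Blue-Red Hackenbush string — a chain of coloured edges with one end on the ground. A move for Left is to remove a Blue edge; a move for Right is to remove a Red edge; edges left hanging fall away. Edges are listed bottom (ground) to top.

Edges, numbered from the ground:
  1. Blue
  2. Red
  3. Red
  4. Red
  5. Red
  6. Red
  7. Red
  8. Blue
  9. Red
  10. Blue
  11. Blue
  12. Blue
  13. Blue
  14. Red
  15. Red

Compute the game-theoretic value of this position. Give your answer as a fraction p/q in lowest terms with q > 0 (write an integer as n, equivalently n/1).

377/16384

Build val(s[:k]) for k = 1..15, string s = Blue Red Red Red Red Red Red Blue Red Blue Blue Blue Blue Red Red.
val_1 [B]  L=[0]  R=[∅]  ⇒ 1
val_2 [BR]  L=[0]  R=[1]  ⇒ 1/2
val_3 [BRR]  L=[0]  R=[1/2 1]  ⇒ 1/4
val_4 [BRRR]  L=[0]  R=[1/4 1/2 1]  ⇒ 1/8
val_5 [BRRRR]  L=[0]  R=[1/8 1/4 1/2 1]  ⇒ 1/16
val_6 [BRRRRR]  L=[0]  R=[1/16 1/8 1/4 1/2 1]  ⇒ 1/32
val_7 [BRRRRRR]  L=[0]  R=[1/32 1/16 1/8 1/4 1/2 1]  ⇒ 1/64
val_8 [BRRRRRRB]  L=[0 1/64]  R=[1/32 1/16 1/8 1/4 1/2 1]  ⇒ 3/128
val_9 [BRRRRRRBR]  L=[0 1/64]  R=[3/128 1/32 1/16 1/8 1/4 1/2 1]  ⇒ 5/256
val_10 [BRRRRRRBRB]  L=[0 1/64 5/256]  R=[3/128 1/32 1/16 1/8 1/4 1/2 1]  ⇒ 11/512
val_11 [BRRRRRRBRBB]  L=[0 1/64 5/256 11/512]  R=[3/128 1/32 1/16 1/8 1/4 1/2 1]  ⇒ 23/1024
val_12 [BRRRRRRBRBBB]  L=[0 1/64 5/256 11/512 23/1024]  R=[3/128 1/32 1/16 1/8 1/4 1/2 1]  ⇒ 47/2048
val_13 [BRRRRRRBRBBBB]  L=[0 1/64 5/256 11/512 23/1024 47/2048]  R=[3/128 1/32 1/16 1/8 1/4 1/2 1]  ⇒ 95/4096
val_14 [BRRRRRRBRBBBBR]  L=[0 1/64 5/256 11/512 23/1024 47/2048]  R=[95/4096 3/128 1/32 1/16 1/8 1/4 1/2 1]  ⇒ 189/8192
val_15 [BRRRRRRBRBBBBRR]  L=[0 1/64 5/256 11/512 23/1024 47/2048]  R=[189/8192 95/4096 3/128 1/32 1/16 1/8 1/4 1/2 1]  ⇒ 377/16384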